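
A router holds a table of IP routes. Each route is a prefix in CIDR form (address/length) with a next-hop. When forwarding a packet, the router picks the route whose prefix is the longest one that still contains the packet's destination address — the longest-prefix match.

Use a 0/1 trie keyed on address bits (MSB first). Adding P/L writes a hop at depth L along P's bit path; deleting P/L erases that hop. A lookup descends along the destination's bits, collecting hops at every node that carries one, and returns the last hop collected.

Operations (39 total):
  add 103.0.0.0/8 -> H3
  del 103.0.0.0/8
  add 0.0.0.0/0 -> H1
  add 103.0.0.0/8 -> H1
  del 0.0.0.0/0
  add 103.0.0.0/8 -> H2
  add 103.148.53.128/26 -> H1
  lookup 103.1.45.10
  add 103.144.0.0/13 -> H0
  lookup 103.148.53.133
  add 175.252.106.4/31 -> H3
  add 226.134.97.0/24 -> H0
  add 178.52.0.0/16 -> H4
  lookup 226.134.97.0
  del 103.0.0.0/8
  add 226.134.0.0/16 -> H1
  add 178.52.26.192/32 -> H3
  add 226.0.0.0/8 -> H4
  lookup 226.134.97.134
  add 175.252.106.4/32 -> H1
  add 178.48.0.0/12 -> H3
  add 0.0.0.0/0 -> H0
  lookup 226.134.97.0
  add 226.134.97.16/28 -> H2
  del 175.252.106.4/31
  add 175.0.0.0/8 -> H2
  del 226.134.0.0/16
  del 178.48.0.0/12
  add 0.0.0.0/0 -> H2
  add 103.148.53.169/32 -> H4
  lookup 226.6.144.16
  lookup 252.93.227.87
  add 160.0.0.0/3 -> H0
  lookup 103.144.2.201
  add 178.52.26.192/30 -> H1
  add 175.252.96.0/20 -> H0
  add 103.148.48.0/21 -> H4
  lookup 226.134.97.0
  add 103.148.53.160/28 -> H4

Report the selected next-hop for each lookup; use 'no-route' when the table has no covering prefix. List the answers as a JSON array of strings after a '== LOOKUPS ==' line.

Apply in order:
  add 103.0.0.0/8 -> H3 at depth 8
  - 103.0.0.0/8 clear@8
  add 0.0.0.0/0 -> H1 at depth 0
  add 103.0.0.0/8 -> H1 at depth 8
  - 0.0.0.0/0 clear@0
  add 103.0.0.0/8 -> H2 at depth 8
  add 103.148.53.128/26 -> H1 at depth 26
  Q 103.1.45.10: descend 01100111 ; hops seen [H2] ; pick H2
  add 103.144.0.0/13 -> H0 at depth 13
  Q 103.148.53.133: descend 01100111100101000011010110 ; hops seen [H2,H0,H1] ; pick H1
  add 175.252.106.4/31 -> H3 at depth 31
  add 226.134.97.0/24 -> H0 at depth 24
  add 178.52.0.0/16 -> H4 at depth 16
  Q 226.134.97.0: descend 111000101000011001100001 ; hops seen [H0] ; pick H0
  - 103.0.0.0/8 clear@8
  add 226.134.0.0/16 -> H1 at depth 16
  add 178.52.26.192/32 -> H3 at depth 32
  add 226.0.0.0/8 -> H4 at depth 8
  Q 226.134.97.134: descend 111000101000011001100001 ; hops seen [H4,H1,H0] ; pick H0
  add 175.252.106.4/32 -> H1 at depth 32
  add 178.48.0.0/12 -> H3 at depth 12
  add 0.0.0.0/0 -> H0 at depth 0
  Q 226.134.97.0: descend 111000101000011001100001 ; hops seen [H0,H4,H1,H0] ; pick H0
  add 226.134.97.16/28 -> H2 at depth 28
  - 175.252.106.4/31 clear@31
  add 175.0.0.0/8 -> H2 at depth 8
  - 226.134.0.0/16 clear@16
  - 178.48.0.0/12 clear@12
  add 0.0.0.0/0 -> H2 at depth 0
  add 103.148.53.169/32 -> H4 at depth 32
  Q 226.6.144.16: descend 11100010 ; hops seen [H2,H4] ; pick H4
  Q 252.93.227.87: descend 111 ; hops seen [H2] ; pick H2
  add 160.0.0.0/3 -> H0 at depth 3
  Q 103.144.2.201: descend 0110011110010 ; hops seen [H2,H0] ; pick H0
  add 178.52.26.192/30 -> H1 at depth 30
  add 175.252.96.0/20 -> H0 at depth 20
  add 103.148.48.0/21 -> H4 at depth 21
  Q 226.134.97.0: descend 111000101000011001100001000 ; hops seen [H2,H4,H0] ; pick H0
  add 103.148.53.160/28 -> H4 at depth 28

== LOOKUPS ==
["H2","H1","H0","H0","H0","H4","H2","H0","H0"]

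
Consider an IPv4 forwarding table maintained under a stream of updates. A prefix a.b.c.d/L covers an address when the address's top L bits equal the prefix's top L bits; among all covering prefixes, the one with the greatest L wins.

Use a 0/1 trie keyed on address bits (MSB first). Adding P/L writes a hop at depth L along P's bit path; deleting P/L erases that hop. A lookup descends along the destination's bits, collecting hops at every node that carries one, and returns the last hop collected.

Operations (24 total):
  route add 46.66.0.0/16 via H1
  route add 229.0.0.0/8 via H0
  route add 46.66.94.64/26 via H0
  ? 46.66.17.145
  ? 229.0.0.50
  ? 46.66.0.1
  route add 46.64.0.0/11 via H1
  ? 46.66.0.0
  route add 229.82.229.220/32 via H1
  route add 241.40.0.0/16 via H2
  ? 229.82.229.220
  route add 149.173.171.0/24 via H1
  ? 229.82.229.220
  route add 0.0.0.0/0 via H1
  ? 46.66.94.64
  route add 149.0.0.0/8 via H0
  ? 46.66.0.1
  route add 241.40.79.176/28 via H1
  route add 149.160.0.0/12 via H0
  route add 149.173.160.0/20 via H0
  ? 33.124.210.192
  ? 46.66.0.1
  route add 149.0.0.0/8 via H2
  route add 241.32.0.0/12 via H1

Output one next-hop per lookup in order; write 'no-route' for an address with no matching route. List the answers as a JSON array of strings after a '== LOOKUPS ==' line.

Trace:
  + 46.66.0.0/16 (H1) depth=16
  + 229.0.0.0/8 (H0) depth=8
  + 46.66.94.64/26 (H0) depth=26
  Q 46.66.17.145: descend 00101110010000100 ; hops seen [H1] ; pick H1
  Q 229.0.0.50: descend 11100101 ; hops seen [H0] ; pick H0
  Q 46.66.0.1: descend 00101110010000100 ; hops seen [H1] ; pick H1
  + 46.64.0.0/11 (H1) depth=11
  Q 46.66.0.0: descend 00101110010000100 ; hops seen [H1,H1] ; pick H1
  + 229.82.229.220/32 (H1) depth=32
  + 241.40.0.0/16 (H2) depth=16
  Q 229.82.229.220: descend 11100101010100101110010111011100 ; hops seen [H0,H1] ; pick H1
  + 149.173.171.0/24 (H1) depth=24
  Q 229.82.229.220: descend 11100101010100101110010111011100 ; hops seen [H0,H1] ; pick H1
  + 0.0.0.0/0 (H1) depth=0
  Q 46.66.94.64: descend 00101110010000100101111001 ; hops seen [H1,H1,H1,H0] ; pick H0
  + 149.0.0.0/8 (H0) depth=8
  Q 46.66.0.1: descend 00101110010000100 ; hops seen [H1,H1,H1] ; pick H1
  + 241.40.79.176/28 (H1) depth=28
  + 149.160.0.0/12 (H0) depth=12
  + 149.173.160.0/20 (H0) depth=20
  Q 33.124.210.192: descend 0010 ; hops seen [H1] ; pick H1
  Q 46.66.0.1: descend 00101110010000100 ; hops seen [H1,H1,H1] ; pick H1
  + 149.0.0.0/8 (H2) depth=8
  + 241.32.0.0/12 (H1) depth=12

== LOOKUPS ==
["H1","H0","H1","H1","H1","H1","H0","H1","H1","H1"]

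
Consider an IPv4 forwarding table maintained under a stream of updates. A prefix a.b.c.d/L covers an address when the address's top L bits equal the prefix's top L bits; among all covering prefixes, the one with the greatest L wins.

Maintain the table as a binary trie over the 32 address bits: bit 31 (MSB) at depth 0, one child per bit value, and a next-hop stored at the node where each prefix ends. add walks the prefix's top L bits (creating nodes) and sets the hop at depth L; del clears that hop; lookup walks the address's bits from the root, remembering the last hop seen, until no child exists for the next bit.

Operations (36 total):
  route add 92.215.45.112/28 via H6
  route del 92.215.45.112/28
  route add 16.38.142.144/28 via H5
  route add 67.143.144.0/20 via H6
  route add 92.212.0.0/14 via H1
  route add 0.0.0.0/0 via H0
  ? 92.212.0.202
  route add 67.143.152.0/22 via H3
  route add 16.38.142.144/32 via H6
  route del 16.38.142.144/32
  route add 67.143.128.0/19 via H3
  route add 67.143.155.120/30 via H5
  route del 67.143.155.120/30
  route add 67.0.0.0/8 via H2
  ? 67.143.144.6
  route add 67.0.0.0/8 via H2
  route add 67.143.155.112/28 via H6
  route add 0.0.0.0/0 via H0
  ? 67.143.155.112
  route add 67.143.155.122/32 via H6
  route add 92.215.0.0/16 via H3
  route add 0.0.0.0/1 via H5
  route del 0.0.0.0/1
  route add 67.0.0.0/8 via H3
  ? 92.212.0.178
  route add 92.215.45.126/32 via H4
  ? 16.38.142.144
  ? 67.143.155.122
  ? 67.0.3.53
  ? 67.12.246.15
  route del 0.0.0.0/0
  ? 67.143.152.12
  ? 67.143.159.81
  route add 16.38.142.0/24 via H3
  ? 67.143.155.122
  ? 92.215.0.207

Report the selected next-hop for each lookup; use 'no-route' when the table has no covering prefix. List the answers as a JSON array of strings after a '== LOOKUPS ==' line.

Trace:
  add 92.215.45.112/28 -> H6 at depth 28
  del 92.215.45.112/28 (clear depth 28)
  add 16.38.142.144/28 -> H5 at depth 28
  add 67.143.144.0/20 -> H6 at depth 20
  add 92.212.0.0/14 -> H1 at depth 14
  add 0.0.0.0/0 -> H0 at depth 0
  lookup 92.212.0.202: bits 01011100110101 walk d0:H0→d1:-→d2:-→d3:-→d4:-→d5:-→d6:-→d7:-→d8:-→d9:-→d10:-→d11:-→d12:-→d13:-→d14:H1 -> H1
  add 67.143.152.0/22 -> H3 at depth 22
  add 16.38.142.144/32 -> H6 at depth 32
  del 16.38.142.144/32 (clear depth 32)
  add 67.143.128.0/19 -> H3 at depth 19
  add 67.143.155.120/30 -> H5 at depth 30
  del 67.143.155.120/30 (clear depth 30)
  add 67.0.0.0/8 -> H2 at depth 8
  lookup 67.143.144.6: bits 01000011100011111001 walk d0:H0→d1:-→d2:-→d3:-→d4:-→d5:-→d6:-→d7:-→d8:H2→d9:-→d10:-→d11:-→d12:-→d13:-→d14:-→d15:-→d16:-→d17:-→d18:-→d19:H3→d20:H6 -> H6
  add 67.0.0.0/8 -> H2 at depth 8
  add 67.143.155.112/28 -> H6 at depth 28
  add 0.0.0.0/0 -> H0 at depth 0
  lookup 67.143.155.112: bits 0100001110001111100110110111 walk d0:H0→d1:-→d2:-→d3:-→d4:-→d5:-→d6:-→d7:-→d8:H2→d9:-→d10:-→d11:-→d12:-→d13:-→d14:-→d15:-→d16:-→d17:-→d18:-→d19:H3→d20:H6→d21:-→d22:H3→d23:-→d24:-→d25:-→d26:-→d27:-→d28:H6 -> H6
  add 67.143.155.122/32 -> H6 at depth 32
  add 92.215.0.0/16 -> H3 at depth 16
  add 0.0.0.0/1 -> H5 at depth 1
  del 0.0.0.0/1 (clear depth 1)
  add 67.0.0.0/8 -> H3 at depth 8
  lookup 92.212.0.178: bits 01011100110101 walk d0:H0→d1:-→d2:-→d3:-→d4:-→d5:-→d6:-→d7:-→d8:-→d9:-→d10:-→d11:-→d12:-→d13:-→d14:H1 -> H1
  add 92.215.45.126/32 -> H4 at depth 32
  lookup 16.38.142.144: bits 00010000001001101000111010010000 walk d0:H0→d1:-→d2:-→d3:-→d4:-→d5:-→d6:-→d7:-→d8:-→d9:-→d10:-→d11:-→d12:-→d13:-→d14:-→d15:-→d16:-→d17:-→d18:-→d19:-→d20:-→d21:-→d22:-→d23:-→d24:-→d25:-→d26:-→d27:-→d28:H5→d29:-→d30:-→d31:-→d32:- -> H5
  lookup 67.143.155.122: bits 01000011100011111001101101111010 walk d0:H0→d1:-→d2:-→d3:-→d4:-→d5:-→d6:-→d7:-→d8:H3→d9:-→d10:-→d11:-→d12:-→d13:-→d14:-→d15:-→d16:-→d17:-→d18:-→d19:H3→d20:H6→d21:-→d22:H3→d23:-→d24:-→d25:-→d26:-→d27:-→d28:H6→d29:-→d30:-→d31:-→d32:H6 -> H6
  lookup 67.0.3.53: bits 01000011 walk d0:H0→d1:-→d2:-→d3:-→d4:-→d5:-→d6:-→d7:-→d8:H3 -> H3
  lookup 67.12.246.15: bits 01000011 walk d0:H0→d1:-→d2:-→d3:-→d4:-→d5:-→d6:-→d7:-→d8:H3 -> H3
  del 0.0.0.0/0 (clear depth 0)
  lookup 67.143.152.12: bits 0100001110001111100110 walk d0:-→d1:-→d2:-→d3:-→d4:-→d5:-→d6:-→d7:-→d8:H3→d9:-→d10:-→d11:-→d12:-→d13:-→d14:-→d15:-→d16:-→d17:-→d18:-→d19:H3→d20:H6→d21:-→d22:H3 -> H3
  lookup 67.143.159.81: bits 010000111000111110011 walk d0:-→d1:-→d2:-→d3:-→d4:-→d5:-→d6:-→d7:-→d8:H3→d9:-→d10:-→d11:-→d12:-→d13:-→d14:-→d15:-→d16:-→d17:-→d18:-→d19:H3→d20:H6→d21:- -> H6
  add 16.38.142.0/24 -> H3 at depth 24
  lookup 67.143.155.122: bits 01000011100011111001101101111010 walk d0:-→d1:-→d2:-→d3:-→d4:-→d5:-→d6:-→d7:-→d8:H3→d9:-→d10:-→d11:-→d12:-→d13:-→d14:-→d15:-→d16:-→d17:-→d18:-→d19:H3→d20:H6→d21:-→d22:H3→d23:-→d24:-→d25:-→d26:-→d27:-→d28:H6→d29:-→d30:-→d31:-→d32:H6 -> H6
  lookup 92.215.0.207: bits 010111001101011100 walk d0:-→d1:-→d2:-→d3:-→d4:-→d5:-→d6:-→d7:-→d8:-→d9:-→d10:-→d11:-→d12:-→d13:-→d14:H1→d15:-→d16:H3→d17:-→d18:- -> H3

== LOOKUPS ==
["H1","H6","H6","H1","H5","H6","H3","H3","H3","H6","H6","H3"]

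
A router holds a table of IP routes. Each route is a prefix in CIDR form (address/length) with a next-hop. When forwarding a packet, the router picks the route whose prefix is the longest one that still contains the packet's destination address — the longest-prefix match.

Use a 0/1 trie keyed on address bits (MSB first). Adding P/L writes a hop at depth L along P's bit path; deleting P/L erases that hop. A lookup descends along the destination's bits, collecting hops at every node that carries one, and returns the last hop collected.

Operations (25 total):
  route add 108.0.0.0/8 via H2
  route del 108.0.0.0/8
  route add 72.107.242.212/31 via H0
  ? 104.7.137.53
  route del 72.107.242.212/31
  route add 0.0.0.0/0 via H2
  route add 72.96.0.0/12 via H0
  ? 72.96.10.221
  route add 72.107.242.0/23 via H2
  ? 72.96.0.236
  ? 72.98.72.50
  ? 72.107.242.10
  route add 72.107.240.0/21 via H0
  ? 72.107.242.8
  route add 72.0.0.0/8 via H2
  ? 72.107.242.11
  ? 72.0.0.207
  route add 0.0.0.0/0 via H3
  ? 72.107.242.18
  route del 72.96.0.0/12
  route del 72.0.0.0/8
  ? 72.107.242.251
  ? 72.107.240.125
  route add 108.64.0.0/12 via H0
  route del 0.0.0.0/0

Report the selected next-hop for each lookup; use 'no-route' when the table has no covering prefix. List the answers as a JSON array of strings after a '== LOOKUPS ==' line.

Process each operation:
  + 108.0.0.0/8 (H2) depth=8
  del 108.0.0.0/8 (clear depth 8)
  + 72.107.242.212/31 (H0) depth=31
  Q 104.7.137.53: descend 01101 ; hops seen [∅] ; pick no-route
  del 72.107.242.212/31 (clear depth 31)
  + 0.0.0.0/0 (H2) depth=0
  + 72.96.0.0/12 (H0) depth=12
  Q 72.96.10.221: descend 010010000110 ; hops seen [H2,H0] ; pick H0
  + 72.107.242.0/23 (H2) depth=23
  Q 72.96.0.236: descend 010010000110 ; hops seen [H2,H0] ; pick H0
  Q 72.98.72.50: descend 010010000110 ; hops seen [H2,H0] ; pick H0
  Q 72.107.242.10: descend 010010000110101111110010 ; hops seen [H2,H0,H2] ; pick H2
  + 72.107.240.0/21 (H0) depth=21
  Q 72.107.242.8: descend 010010000110101111110010 ; hops seen [H2,H0,H0,H2] ; pick H2
  + 72.0.0.0/8 (H2) depth=8
  Q 72.107.242.11: descend 010010000110101111110010 ; hops seen [H2,H2,H0,H0,H2] ; pick H2
  Q 72.0.0.207: descend 010010000 ; hops seen [H2,H2] ; pick H2
  + 0.0.0.0/0 (H3) depth=0
  Q 72.107.242.18: descend 010010000110101111110010 ; hops seen [H3,H2,H0,H0,H2] ; pick H2
  del 72.96.0.0/12 (clear depth 12)
  del 72.0.0.0/8 (clear depth 8)
  Q 72.107.242.251: descend 01001000011010111111001011 ; hops seen [H3,H0,H2] ; pick H2
  Q 72.107.240.125: descend 0100100001101011111100 ; hops seen [H3,H0] ; pick H0
  + 108.64.0.0/12 (H0) depth=12
  del 0.0.0.0/0 (clear depth 0)

== LOOKUPS ==
["no-route","H0","H0","H0","H2","H2","H2","H2","H2","H2","H0"]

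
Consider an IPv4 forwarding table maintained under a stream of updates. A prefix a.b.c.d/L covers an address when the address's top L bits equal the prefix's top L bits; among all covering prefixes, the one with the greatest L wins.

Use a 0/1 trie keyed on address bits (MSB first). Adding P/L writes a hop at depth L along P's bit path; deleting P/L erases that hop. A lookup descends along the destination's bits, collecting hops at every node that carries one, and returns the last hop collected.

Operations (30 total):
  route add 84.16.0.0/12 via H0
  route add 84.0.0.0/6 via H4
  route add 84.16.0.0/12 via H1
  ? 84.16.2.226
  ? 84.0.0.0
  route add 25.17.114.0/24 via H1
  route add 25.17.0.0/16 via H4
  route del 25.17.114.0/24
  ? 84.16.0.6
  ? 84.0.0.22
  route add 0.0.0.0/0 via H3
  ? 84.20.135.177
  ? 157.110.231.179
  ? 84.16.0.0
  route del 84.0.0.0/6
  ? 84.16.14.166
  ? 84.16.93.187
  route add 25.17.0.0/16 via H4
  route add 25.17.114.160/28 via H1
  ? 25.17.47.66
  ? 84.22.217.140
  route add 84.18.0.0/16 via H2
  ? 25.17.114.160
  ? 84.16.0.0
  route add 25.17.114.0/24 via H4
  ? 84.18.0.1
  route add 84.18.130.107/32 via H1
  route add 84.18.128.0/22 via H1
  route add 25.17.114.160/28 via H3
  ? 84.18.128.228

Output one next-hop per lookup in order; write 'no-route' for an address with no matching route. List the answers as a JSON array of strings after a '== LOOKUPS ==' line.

Apply in order:
  + 84.16.0.0/12 (H0) depth=12
  + 84.0.0.0/6 (H4) depth=6
  + 84.16.0.0/12 (H1) depth=12
  Q 84.16.2.226: descend 010101000001 ; hops seen [H4,H1] ; pick H1
  Q 84.0.0.0: descend 01010100000 ; hops seen [H4] ; pick H4
  + 25.17.114.0/24 (H1) depth=24
  + 25.17.0.0/16 (H4) depth=16
  - 25.17.114.0/24 clear@24
  Q 84.16.0.6: descend 010101000001 ; hops seen [H4,H1] ; pick H1
  Q 84.0.0.22: descend 01010100000 ; hops seen [H4] ; pick H4
  + 0.0.0.0/0 (H3) depth=0
  Q 84.20.135.177: descend 010101000001 ; hops seen [H3,H4,H1] ; pick H1
  Q 157.110.231.179: descend ε ; hops seen [H3] ; pick H3
  Q 84.16.0.0: descend 010101000001 ; hops seen [H3,H4,H1] ; pick H1
  - 84.0.0.0/6 clear@6
  Q 84.16.14.166: descend 010101000001 ; hops seen [H3,H1] ; pick H1
  Q 84.16.93.187: descend 010101000001 ; hops seen [H3,H1] ; pick H1
  + 25.17.0.0/16 (H4) depth=16
  + 25.17.114.160/28 (H1) depth=28
  Q 25.17.47.66: descend 00011001000100010 ; hops seen [H3,H4] ; pick H4
  Q 84.22.217.140: descend 010101000001 ; hops seen [H3,H1] ; pick H1
  + 84.18.0.0/16 (H2) depth=16
  Q 25.17.114.160: descend 0001100100010001011100101010 ; hops seen [H3,H4,H1] ; pick H1
  Q 84.16.0.0: descend 01010100000100 ; hops seen [H3,H1] ; pick H1
  + 25.17.114.0/24 (H4) depth=24
  Q 84.18.0.1: descend 0101010000010010 ; hops seen [H3,H1,H2] ; pick H2
  + 84.18.130.107/32 (H1) depth=32
  + 84.18.128.0/22 (H1) depth=22
  + 25.17.114.160/28 (H3) depth=28
  Q 84.18.128.228: descend 0101010000010010100000 ; hops seen [H3,H1,H2,H1] ; pick H1

== LOOKUPS ==
["H1","H4","H1","H4","H1","H3","H1","H1","H1","H4","H1","H1","H1","H2","H1"]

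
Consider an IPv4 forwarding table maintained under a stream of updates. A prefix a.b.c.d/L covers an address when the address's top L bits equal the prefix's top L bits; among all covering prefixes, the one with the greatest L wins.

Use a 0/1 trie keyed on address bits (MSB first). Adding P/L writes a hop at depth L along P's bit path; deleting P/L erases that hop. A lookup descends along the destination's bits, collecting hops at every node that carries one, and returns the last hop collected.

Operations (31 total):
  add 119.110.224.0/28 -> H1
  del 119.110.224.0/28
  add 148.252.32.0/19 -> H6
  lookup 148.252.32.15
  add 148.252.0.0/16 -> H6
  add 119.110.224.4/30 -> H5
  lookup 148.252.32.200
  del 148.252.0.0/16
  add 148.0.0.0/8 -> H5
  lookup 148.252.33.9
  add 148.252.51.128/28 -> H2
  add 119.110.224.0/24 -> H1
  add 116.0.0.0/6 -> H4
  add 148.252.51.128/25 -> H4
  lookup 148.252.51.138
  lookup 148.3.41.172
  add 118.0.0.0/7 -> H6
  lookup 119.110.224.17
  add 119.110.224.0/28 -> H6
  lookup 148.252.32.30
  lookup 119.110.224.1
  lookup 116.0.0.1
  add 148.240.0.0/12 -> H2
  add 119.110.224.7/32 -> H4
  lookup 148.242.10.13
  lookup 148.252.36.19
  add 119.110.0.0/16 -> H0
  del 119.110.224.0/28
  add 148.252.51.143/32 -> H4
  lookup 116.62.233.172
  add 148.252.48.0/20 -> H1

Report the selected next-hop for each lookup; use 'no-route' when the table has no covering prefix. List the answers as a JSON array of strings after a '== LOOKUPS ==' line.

Trace:
  add 119.110.224.0/28 -> H1 at depth 28
  - 119.110.224.0/28 clear@28
  add 148.252.32.0/19 -> H6 at depth 19
  ? 148.252.32.15  path d0:-→d1:-→d2:-→d3:-→d4:-→d5:-→d6:-→d7:-→d8:-→d9:-→d10:-→d11:-→d12:-→d13:-→d14:-→d15:-→d16:-→d17:-→d18:-→d19:H6  best=H6
  add 148.252.0.0/16 -> H6 at depth 16
  add 119.110.224.4/30 -> H5 at depth 30
  ? 148.252.32.200  path d0:-→d1:-→d2:-→d3:-→d4:-→d5:-→d6:-→d7:-→d8:-→d9:-→d10:-→d11:-→d12:-→d13:-→d14:-→d15:-→d16:H6→d17:-→d18:-→d19:H6  best=H6
  - 148.252.0.0/16 clear@16
  add 148.0.0.0/8 -> H5 at depth 8
  ? 148.252.33.9  path d0:-→d1:-→d2:-→d3:-→d4:-→d5:-→d6:-→d7:-→d8:H5→d9:-→d10:-→d11:-→d12:-→d13:-→d14:-→d15:-→d16:-→d17:-→d18:-→d19:H6  best=H6
  add 148.252.51.128/28 -> H2 at depth 28
  add 119.110.224.0/24 -> H1 at depth 24
  add 116.0.0.0/6 -> H4 at depth 6
  add 148.252.51.128/25 -> H4 at depth 25
  ? 148.252.51.138  path d0:-→d1:-→d2:-→d3:-→d4:-→d5:-→d6:-→d7:-→d8:H5→d9:-→d10:-→d11:-→d12:-→d13:-→d14:-→d15:-→d16:-→d17:-→d18:-→d19:H6→d20:-→d21:-→d22:-→d23:-→d24:-→d25:H4→d26:-→d27:-→d28:H2  best=H2
  ? 148.3.41.172  path d0:-→d1:-→d2:-→d3:-→d4:-→d5:-→d6:-→d7:-→d8:H5  best=H5
  add 118.0.0.0/7 -> H6 at depth 7
  ? 119.110.224.17  path d0:-→d1:-→d2:-→d3:-→d4:-→d5:-→d6:H4→d7:H6→d8:-→d9:-→d10:-→d11:-→d12:-→d13:-→d14:-→d15:-→d16:-→d17:-→d18:-→d19:-→d20:-→d21:-→d22:-→d23:-→d24:H1→d25:-→d26:-→d27:-  best=H1
  add 119.110.224.0/28 -> H6 at depth 28
  ? 148.252.32.30  path d0:-→d1:-→d2:-→d3:-→d4:-→d5:-→d6:-→d7:-→d8:H5→d9:-→d10:-→d11:-→d12:-→d13:-→d14:-→d15:-→d16:-→d17:-→d18:-→d19:H6  best=H6
  ? 119.110.224.1  path d0:-→d1:-→d2:-→d3:-→d4:-→d5:-→d6:H4→d7:H6→d8:-→d9:-→d10:-→d11:-→d12:-→d13:-→d14:-→d15:-→d16:-→d17:-→d18:-→d19:-→d20:-→d21:-→d22:-→d23:-→d24:H1→d25:-→d26:-→d27:-→d28:H6→d29:-  best=H6
  ? 116.0.0.1  path d0:-→d1:-→d2:-→d3:-→d4:-→d5:-→d6:H4  best=H4
  add 148.240.0.0/12 -> H2 at depth 12
  add 119.110.224.7/32 -> H4 at depth 32
  ? 148.242.10.13  path d0:-→d1:-→d2:-→d3:-→d4:-→d5:-→d6:-→d7:-→d8:H5→d9:-→d10:-→d11:-→d12:H2  best=H2
  ? 148.252.36.19  path d0:-→d1:-→d2:-→d3:-→d4:-→d5:-→d6:-→d7:-→d8:H5→d9:-→d10:-→d11:-→d12:H2→d13:-→d14:-→d15:-→d16:-→d17:-→d18:-→d19:H6  best=H6
  add 119.110.0.0/16 -> H0 at depth 16
  - 119.110.224.0/28 clear@28
  add 148.252.51.143/32 -> H4 at depth 32
  ? 116.62.233.172  path d0:-→d1:-→d2:-→d3:-→d4:-→d5:-→d6:H4  best=H4
  add 148.252.48.0/20 -> H1 at depth 20

== LOOKUPS ==
["H6","H6","H6","H2","H5","H1","H6","H6","H4","H2","H6","H4"]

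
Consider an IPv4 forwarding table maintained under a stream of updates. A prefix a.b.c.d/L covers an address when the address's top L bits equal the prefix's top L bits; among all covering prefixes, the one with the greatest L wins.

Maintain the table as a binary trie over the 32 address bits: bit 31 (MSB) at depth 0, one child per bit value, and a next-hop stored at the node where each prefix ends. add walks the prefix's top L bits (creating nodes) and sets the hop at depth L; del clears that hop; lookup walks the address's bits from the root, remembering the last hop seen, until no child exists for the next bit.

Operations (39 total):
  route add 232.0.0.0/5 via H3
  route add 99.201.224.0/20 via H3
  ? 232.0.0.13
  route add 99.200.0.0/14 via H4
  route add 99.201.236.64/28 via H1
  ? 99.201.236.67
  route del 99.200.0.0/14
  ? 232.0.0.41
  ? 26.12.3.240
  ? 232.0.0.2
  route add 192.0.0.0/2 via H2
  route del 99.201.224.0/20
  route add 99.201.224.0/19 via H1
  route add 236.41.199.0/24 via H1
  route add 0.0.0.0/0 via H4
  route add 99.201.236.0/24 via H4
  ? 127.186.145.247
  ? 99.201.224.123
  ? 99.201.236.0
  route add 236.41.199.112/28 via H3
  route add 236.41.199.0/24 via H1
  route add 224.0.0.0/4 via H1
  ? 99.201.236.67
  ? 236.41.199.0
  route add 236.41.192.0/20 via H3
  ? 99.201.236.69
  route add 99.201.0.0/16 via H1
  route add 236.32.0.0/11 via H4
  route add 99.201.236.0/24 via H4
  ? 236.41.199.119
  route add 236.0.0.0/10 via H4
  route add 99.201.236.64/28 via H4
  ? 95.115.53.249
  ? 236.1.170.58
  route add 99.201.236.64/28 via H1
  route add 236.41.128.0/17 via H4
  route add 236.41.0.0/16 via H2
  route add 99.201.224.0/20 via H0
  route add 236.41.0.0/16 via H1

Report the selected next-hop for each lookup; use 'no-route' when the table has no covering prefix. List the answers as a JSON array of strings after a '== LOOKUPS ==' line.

Process each operation:
  add 232.0.0.0/5 -> H3 at depth 5
  add 99.201.224.0/20 -> H3 at depth 20
  ? 232.0.0.13  path d0:-→d1:-→d2:-→d3:-→d4:-→d5:H3  best=H3
  add 99.200.0.0/14 -> H4 at depth 14
  add 99.201.236.64/28 -> H1 at depth 28
  ? 99.201.236.67  path d0:-→d1:-→d2:-→d3:-→d4:-→d5:-→d6:-→d7:-→d8:-→d9:-→d10:-→d11:-→d12:-→d13:-→d14:H4→d15:-→d16:-→d17:-→d18:-→d19:-→d20:H3→d21:-→d22:-→d23:-→d24:-→d25:-→d26:-→d27:-→d28:H1  best=H1
  del 99.200.0.0/14 (clear depth 14)
  ? 232.0.0.41  path d0:-→d1:-→d2:-→d3:-→d4:-→d5:H3  best=H3
  ? 26.12.3.240  path d0:-→d1:-  best=no-route
  ? 232.0.0.2  path d0:-→d1:-→d2:-→d3:-→d4:-→d5:H3  best=H3
  add 192.0.0.0/2 -> H2 at depth 2
  del 99.201.224.0/20 (clear depth 20)
  add 99.201.224.0/19 -> H1 at depth 19
  add 236.41.199.0/24 -> H1 at depth 24
  add 0.0.0.0/0 -> H4 at depth 0
  add 99.201.236.0/24 -> H4 at depth 24
  ? 127.186.145.247  path d0:H4→d1:-→d2:-→d3:-  best=H4
  ? 99.201.224.123  path d0:H4→d1:-→d2:-→d3:-→d4:-→d5:-→d6:-→d7:-→d8:-→d9:-→d10:-→d11:-→d12:-→d13:-→d14:-→d15:-→d16:-→d17:-→d18:-→d19:H1→d20:-  best=H1
  ? 99.201.236.0  path d0:H4→d1:-→d2:-→d3:-→d4:-→d5:-→d6:-→d7:-→d8:-→d9:-→d10:-→d11:-→d12:-→d13:-→d14:-→d15:-→d16:-→d17:-→d18:-→d19:H1→d20:-→d21:-→d22:-→d23:-→d24:H4→d25:-  best=H4
  add 236.41.199.112/28 -> H3 at depth 28
  add 236.41.199.0/24 -> H1 at depth 24
  add 224.0.0.0/4 -> H1 at depth 4
  ? 99.201.236.67  path d0:H4→d1:-→d2:-→d3:-→d4:-→d5:-→d6:-→d7:-→d8:-→d9:-→d10:-→d11:-→d12:-→d13:-→d14:-→d15:-→d16:-→d17:-→d18:-→d19:H1→d20:-→d21:-→d22:-→d23:-→d24:H4→d25:-→d26:-→d27:-→d28:H1  best=H1
  ? 236.41.199.0  path d0:H4→d1:-→d2:H2→d3:-→d4:H1→d5:H3→d6:-→d7:-→d8:-→d9:-→d10:-→d11:-→d12:-→d13:-→d14:-→d15:-→d16:-→d17:-→d18:-→d19:-→d20:-→d21:-→d22:-→d23:-→d24:H1→d25:-  best=H1
  add 236.41.192.0/20 -> H3 at depth 20
  ? 99.201.236.69  path d0:H4→d1:-→d2:-→d3:-→d4:-→d5:-→d6:-→d7:-→d8:-→d9:-→d10:-→d11:-→d12:-→d13:-→d14:-→d15:-→d16:-→d17:-→d18:-→d19:H1→d20:-→d21:-→d22:-→d23:-→d24:H4→d25:-→d26:-→d27:-→d28:H1  best=H1
  add 99.201.0.0/16 -> H1 at depth 16
  add 236.32.0.0/11 -> H4 at depth 11
  add 99.201.236.0/24 -> H4 at depth 24
  ? 236.41.199.119  path d0:H4→d1:-→d2:H2→d3:-→d4:H1→d5:H3→d6:-→d7:-→d8:-→d9:-→d10:-→d11:H4→d12:-→d13:-→d14:-→d15:-→d16:-→d17:-→d18:-→d19:-→d20:H3→d21:-→d22:-→d23:-→d24:H1→d25:-→d26:-→d27:-→d28:H3  best=H3
  add 236.0.0.0/10 -> H4 at depth 10
  add 99.201.236.64/28 -> H4 at depth 28
  ? 95.115.53.249  path d0:H4→d1:-→d2:-  best=H4
  ? 236.1.170.58  path d0:H4→d1:-→d2:H2→d3:-→d4:H1→d5:H3→d6:-→d7:-→d8:-→d9:-→d10:H4  best=H4
  add 99.201.236.64/28 -> H1 at depth 28
  add 236.41.128.0/17 -> H4 at depth 17
  add 236.41.0.0/16 -> H2 at depth 16
  add 99.201.224.0/20 -> H0 at depth 20
  add 236.41.0.0/16 -> H1 at depth 16

== LOOKUPS ==
["H3","H1","H3","no-route","H3","H4","H1","H4","H1","H1","H1","H3","H4","H4"]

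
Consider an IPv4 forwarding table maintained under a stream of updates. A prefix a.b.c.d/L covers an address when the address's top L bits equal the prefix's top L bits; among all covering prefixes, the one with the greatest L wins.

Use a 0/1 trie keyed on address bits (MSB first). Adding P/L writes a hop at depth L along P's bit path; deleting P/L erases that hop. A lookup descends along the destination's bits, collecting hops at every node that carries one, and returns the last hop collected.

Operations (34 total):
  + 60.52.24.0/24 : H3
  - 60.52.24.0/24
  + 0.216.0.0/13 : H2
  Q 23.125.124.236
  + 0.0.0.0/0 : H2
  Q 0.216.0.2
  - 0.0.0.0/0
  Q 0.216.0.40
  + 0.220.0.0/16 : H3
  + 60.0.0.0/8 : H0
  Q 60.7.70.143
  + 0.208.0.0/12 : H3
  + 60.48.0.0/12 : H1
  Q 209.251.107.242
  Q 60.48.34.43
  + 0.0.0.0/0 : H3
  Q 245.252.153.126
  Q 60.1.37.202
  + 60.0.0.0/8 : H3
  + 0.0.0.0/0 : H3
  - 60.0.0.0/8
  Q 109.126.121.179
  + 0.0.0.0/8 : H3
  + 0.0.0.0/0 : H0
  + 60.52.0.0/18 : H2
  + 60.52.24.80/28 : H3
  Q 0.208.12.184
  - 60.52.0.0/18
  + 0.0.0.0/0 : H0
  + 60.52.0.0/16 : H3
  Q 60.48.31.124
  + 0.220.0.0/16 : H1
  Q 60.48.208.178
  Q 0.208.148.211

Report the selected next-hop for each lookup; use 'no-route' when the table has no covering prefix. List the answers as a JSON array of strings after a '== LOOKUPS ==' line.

Trace:
  add 60.52.24.0/24 -> H3 at depth 24
  - 60.52.24.0/24 clear@24
  add 0.216.0.0/13 -> H2 at depth 13
  Q 23.125.124.236: descend 000 ; hops seen [∅] ; pick no-route
  add 0.0.0.0/0 -> H2 at depth 0
  Q 0.216.0.2: descend 0000000011011 ; hops seen [H2,H2] ; pick H2
  - 0.0.0.0/0 clear@0
  Q 0.216.0.40: descend 0000000011011 ; hops seen [H2] ; pick H2
  add 0.220.0.0/16 -> H3 at depth 16
  add 60.0.0.0/8 -> H0 at depth 8
  Q 60.7.70.143: descend 0011110000 ; hops seen [H0] ; pick H0
  add 0.208.0.0/12 -> H3 at depth 12
  add 60.48.0.0/12 -> H1 at depth 12
  Q 209.251.107.242: descend ε ; hops seen [∅] ; pick no-route
  Q 60.48.34.43: descend 0011110000110 ; hops seen [H0,H1] ; pick H1
  add 0.0.0.0/0 -> H3 at depth 0
  Q 245.252.153.126: descend ε ; hops seen [H3] ; pick H3
  Q 60.1.37.202: descend 0011110000 ; hops seen [H3,H0] ; pick H0
  add 60.0.0.0/8 -> H3 at depth 8
  add 0.0.0.0/0 -> H3 at depth 0
  - 60.0.0.0/8 clear@8
  Q 109.126.121.179: descend 0 ; hops seen [H3] ; pick H3
  add 0.0.0.0/8 -> H3 at depth 8
  add 0.0.0.0/0 -> H0 at depth 0
  add 60.52.0.0/18 -> H2 at depth 18
  add 60.52.24.80/28 -> H3 at depth 28
  Q 0.208.12.184: descend 000000001101 ; hops seen [H0,H3,H3] ; pick H3
  - 60.52.0.0/18 clear@18
  add 0.0.0.0/0 -> H0 at depth 0
  add 60.52.0.0/16 -> H3 at depth 16
  Q 60.48.31.124: descend 0011110000110 ; hops seen [H0,H1] ; pick H1
  add 0.220.0.0/16 -> H1 at depth 16
  Q 60.48.208.178: descend 0011110000110 ; hops seen [H0,H1] ; pick H1
  Q 0.208.148.211: descend 000000001101 ; hops seen [H0,H3,H3] ; pick H3

== LOOKUPS ==
["no-route","H2","H2","H0","no-route","H1","H3","H0","H3","H3","H1","H1","H3"]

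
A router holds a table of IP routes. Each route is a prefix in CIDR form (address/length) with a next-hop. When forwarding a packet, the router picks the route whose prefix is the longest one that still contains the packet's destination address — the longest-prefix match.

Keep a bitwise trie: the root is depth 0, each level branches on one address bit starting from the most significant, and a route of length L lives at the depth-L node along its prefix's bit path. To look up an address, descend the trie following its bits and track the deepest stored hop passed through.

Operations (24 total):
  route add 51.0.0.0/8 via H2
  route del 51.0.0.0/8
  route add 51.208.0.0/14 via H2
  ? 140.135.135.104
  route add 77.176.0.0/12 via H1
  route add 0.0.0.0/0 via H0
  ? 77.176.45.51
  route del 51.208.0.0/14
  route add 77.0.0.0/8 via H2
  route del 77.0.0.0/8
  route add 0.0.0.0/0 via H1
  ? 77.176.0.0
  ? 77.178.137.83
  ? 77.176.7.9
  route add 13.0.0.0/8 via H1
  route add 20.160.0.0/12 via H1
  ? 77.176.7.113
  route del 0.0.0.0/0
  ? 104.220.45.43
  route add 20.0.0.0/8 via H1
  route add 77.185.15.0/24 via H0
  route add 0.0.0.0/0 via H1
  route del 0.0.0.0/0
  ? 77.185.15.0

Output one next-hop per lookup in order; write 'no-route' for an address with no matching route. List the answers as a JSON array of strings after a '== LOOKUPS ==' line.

Trace:
  add 51.0.0.0/8 -> H2 at depth 8
  - 51.0.0.0/8 clear@8
  add 51.208.0.0/14 -> H2 at depth 14
  ? 140.135.135.104  path d0:-  best=no-route
  add 77.176.0.0/12 -> H1 at depth 12
  add 0.0.0.0/0 -> H0 at depth 0
  ? 77.176.45.51  path d0:H0→d1:-→d2:-→d3:-→d4:-→d5:-→d6:-→d7:-→d8:-→d9:-→d10:-→d11:-→d12:H1  best=H1
  - 51.208.0.0/14 clear@14
  add 77.0.0.0/8 -> H2 at depth 8
  - 77.0.0.0/8 clear@8
  add 0.0.0.0/0 -> H1 at depth 0
  ? 77.176.0.0  path d0:H1→d1:-→d2:-→d3:-→d4:-→d5:-→d6:-→d7:-→d8:-→d9:-→d10:-→d11:-→d12:H1  best=H1
  ? 77.178.137.83  path d0:H1→d1:-→d2:-→d3:-→d4:-→d5:-→d6:-→d7:-→d8:-→d9:-→d10:-→d11:-→d12:H1  best=H1
  ? 77.176.7.9  path d0:H1→d1:-→d2:-→d3:-→d4:-→d5:-→d6:-→d7:-→d8:-→d9:-→d10:-→d11:-→d12:H1  best=H1
  add 13.0.0.0/8 -> H1 at depth 8
  add 20.160.0.0/12 -> H1 at depth 12
  ? 77.176.7.113  path d0:H1→d1:-→d2:-→d3:-→d4:-→d5:-→d6:-→d7:-→d8:-→d9:-→d10:-→d11:-→d12:H1  best=H1
  - 0.0.0.0/0 clear@0
  ? 104.220.45.43  path d0:-→d1:-→d2:-  best=no-route
  add 20.0.0.0/8 -> H1 at depth 8
  add 77.185.15.0/24 -> H0 at depth 24
  add 0.0.0.0/0 -> H1 at depth 0
  - 0.0.0.0/0 clear@0
  ? 77.185.15.0  path d0:-→d1:-→d2:-→d3:-→d4:-→d5:-→d6:-→d7:-→d8:-→d9:-→d10:-→d11:-→d12:H1→d13:-→d14:-→d15:-→d16:-→d17:-→d18:-→d19:-→d20:-→d21:-→d22:-→d23:-→d24:H0  best=H0

== LOOKUPS ==
["no-route","H1","H1","H1","H1","H1","no-route","H0"]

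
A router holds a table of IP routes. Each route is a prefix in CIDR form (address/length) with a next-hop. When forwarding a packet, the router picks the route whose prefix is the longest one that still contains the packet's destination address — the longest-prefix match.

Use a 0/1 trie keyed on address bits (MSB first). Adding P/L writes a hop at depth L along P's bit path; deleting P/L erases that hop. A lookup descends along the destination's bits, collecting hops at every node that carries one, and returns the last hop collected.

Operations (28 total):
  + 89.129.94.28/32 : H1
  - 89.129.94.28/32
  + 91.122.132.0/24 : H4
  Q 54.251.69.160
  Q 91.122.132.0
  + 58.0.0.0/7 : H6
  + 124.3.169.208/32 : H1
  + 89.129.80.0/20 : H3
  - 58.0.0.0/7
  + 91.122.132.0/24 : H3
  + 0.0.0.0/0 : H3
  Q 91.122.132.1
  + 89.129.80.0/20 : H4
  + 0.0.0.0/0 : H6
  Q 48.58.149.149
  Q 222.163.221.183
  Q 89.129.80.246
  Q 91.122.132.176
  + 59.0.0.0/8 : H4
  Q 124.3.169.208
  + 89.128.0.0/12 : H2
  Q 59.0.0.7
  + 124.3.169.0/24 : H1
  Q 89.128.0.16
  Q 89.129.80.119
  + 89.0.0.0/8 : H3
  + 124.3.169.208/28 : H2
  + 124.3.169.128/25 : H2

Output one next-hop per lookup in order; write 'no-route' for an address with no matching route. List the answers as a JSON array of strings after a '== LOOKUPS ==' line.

Process each operation:
  add 89.129.94.28/32 -> H1 at depth 32
  - 89.129.94.28/32 clear@32
  add 91.122.132.0/24 -> H4 at depth 24
  lookup 54.251.69.160: bits 0 walk d0:-→d1:- -> no-route
  lookup 91.122.132.0: bits 010110110111101010000100 walk d0:-→d1:-→d2:-→d3:-→d4:-→d5:-→d6:-→d7:-→d8:-→d9:-→d10:-→d11:-→d12:-→d13:-→d14:-→d15:-→d16:-→d17:-→d18:-→d19:-→d20:-→d21:-→d22:-→d23:-→d24:H4 -> H4
  add 58.0.0.0/7 -> H6 at depth 7
  add 124.3.169.208/32 -> H1 at depth 32
  add 89.129.80.0/20 -> H3 at depth 20
  - 58.0.0.0/7 clear@7
  add 91.122.132.0/24 -> H3 at depth 24
  add 0.0.0.0/0 -> H3 at depth 0
  lookup 91.122.132.1: bits 010110110111101010000100 walk d0:H3→d1:-→d2:-→d3:-→d4:-→d5:-→d6:-→d7:-→d8:-→d9:-→d10:-→d11:-→d12:-→d13:-→d14:-→d15:-→d16:-→d17:-→d18:-→d19:-→d20:-→d21:-→d22:-→d23:-→d24:H3 -> H3
  add 89.129.80.0/20 -> H4 at depth 20
  add 0.0.0.0/0 -> H6 at depth 0
  lookup 48.58.149.149: bits 0011 walk d0:H6→d1:-→d2:-→d3:-→d4:- -> H6
  lookup 222.163.221.183: bits ε walk d0:H6 -> H6
  lookup 89.129.80.246: bits 01011001100000010101 walk d0:H6→d1:-→d2:-→d3:-→d4:-→d5:-→d6:-→d7:-→d8:-→d9:-→d10:-→d11:-→d12:-→d13:-→d14:-→d15:-→d16:-→d17:-→d18:-→d19:-→d20:H4 -> H4
  lookup 91.122.132.176: bits 010110110111101010000100 walk d0:H6→d1:-→d2:-→d3:-→d4:-→d5:-→d6:-→d7:-→d8:-→d9:-→d10:-→d11:-→d12:-→d13:-→d14:-→d15:-→d16:-→d17:-→d18:-→d19:-→d20:-→d21:-→d22:-→d23:-→d24:H3 -> H3
  add 59.0.0.0/8 -> H4 at depth 8
  lookup 124.3.169.208: bits 01111100000000111010100111010000 walk d0:H6→d1:-→d2:-→d3:-→d4:-→d5:-→d6:-→d7:-→d8:-→d9:-→d10:-→d11:-→d12:-→d13:-→d14:-→d15:-→d16:-→d17:-→d18:-→d19:-→d20:-→d21:-→d22:-→d23:-→d24:-→d25:-→d26:-→d27:-→d28:-→d29:-→d30:-→d31:-→d32:H1 -> H1
  add 89.128.0.0/12 -> H2 at depth 12
  lookup 59.0.0.7: bits 00111011 walk d0:H6→d1:-→d2:-→d3:-→d4:-→d5:-→d6:-→d7:-→d8:H4 -> H4
  add 124.3.169.0/24 -> H1 at depth 24
  lookup 89.128.0.16: bits 010110011000000 walk d0:H6→d1:-→d2:-→d3:-→d4:-→d5:-→d6:-→d7:-→d8:-→d9:-→d10:-→d11:-→d12:H2→d13:-→d14:-→d15:- -> H2
  lookup 89.129.80.119: bits 01011001100000010101 walk d0:H6→d1:-→d2:-→d3:-→d4:-→d5:-→d6:-→d7:-→d8:-→d9:-→d10:-→d11:-→d12:H2→d13:-→d14:-→d15:-→d16:-→d17:-→d18:-→d19:-→d20:H4 -> H4
  add 89.0.0.0/8 -> H3 at depth 8
  add 124.3.169.208/28 -> H2 at depth 28
  add 124.3.169.128/25 -> H2 at depth 25

== LOOKUPS ==
["no-route","H4","H3","H6","H6","H4","H3","H1","H4","H2","H4"]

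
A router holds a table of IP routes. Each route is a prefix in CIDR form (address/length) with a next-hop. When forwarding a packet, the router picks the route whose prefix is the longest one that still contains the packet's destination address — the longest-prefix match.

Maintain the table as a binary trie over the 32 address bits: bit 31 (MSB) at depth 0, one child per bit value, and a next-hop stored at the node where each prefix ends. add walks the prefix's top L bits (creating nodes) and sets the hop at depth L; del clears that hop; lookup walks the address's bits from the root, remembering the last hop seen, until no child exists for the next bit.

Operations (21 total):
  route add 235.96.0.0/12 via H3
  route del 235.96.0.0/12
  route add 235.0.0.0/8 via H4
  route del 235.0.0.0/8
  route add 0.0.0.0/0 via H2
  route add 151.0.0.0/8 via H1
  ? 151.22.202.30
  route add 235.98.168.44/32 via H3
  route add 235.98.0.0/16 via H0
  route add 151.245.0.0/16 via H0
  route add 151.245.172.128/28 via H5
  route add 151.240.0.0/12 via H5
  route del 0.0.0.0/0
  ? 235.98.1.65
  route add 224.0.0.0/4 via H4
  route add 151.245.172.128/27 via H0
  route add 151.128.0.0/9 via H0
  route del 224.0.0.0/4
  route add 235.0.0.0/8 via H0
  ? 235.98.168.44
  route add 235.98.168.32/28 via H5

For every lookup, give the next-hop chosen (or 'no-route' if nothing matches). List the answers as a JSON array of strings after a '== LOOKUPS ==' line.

Trace:
  + 235.96.0.0/12 (H3) depth=12
  - 235.96.0.0/12 clear@12
  + 235.0.0.0/8 (H4) depth=8
  - 235.0.0.0/8 clear@8
  + 0.0.0.0/0 (H2) depth=0
  + 151.0.0.0/8 (H1) depth=8
  Q 151.22.202.30: descend 10010111 ; hops seen [H2,H1] ; pick H1
  + 235.98.168.44/32 (H3) depth=32
  + 235.98.0.0/16 (H0) depth=16
  + 151.245.0.0/16 (H0) depth=16
  + 151.245.172.128/28 (H5) depth=28
  + 151.240.0.0/12 (H5) depth=12
  - 0.0.0.0/0 clear@0
  Q 235.98.1.65: descend 1110101101100010 ; hops seen [H0] ; pick H0
  + 224.0.0.0/4 (H4) depth=4
  + 151.245.172.128/27 (H0) depth=27
  + 151.128.0.0/9 (H0) depth=9
  - 224.0.0.0/4 clear@4
  + 235.0.0.0/8 (H0) depth=8
  Q 235.98.168.44: descend 11101011011000101010100000101100 ; hops seen [H0,H0,H3] ; pick H3
  + 235.98.168.32/28 (H5) depth=28

== LOOKUPS ==
["H1","H0","H3"]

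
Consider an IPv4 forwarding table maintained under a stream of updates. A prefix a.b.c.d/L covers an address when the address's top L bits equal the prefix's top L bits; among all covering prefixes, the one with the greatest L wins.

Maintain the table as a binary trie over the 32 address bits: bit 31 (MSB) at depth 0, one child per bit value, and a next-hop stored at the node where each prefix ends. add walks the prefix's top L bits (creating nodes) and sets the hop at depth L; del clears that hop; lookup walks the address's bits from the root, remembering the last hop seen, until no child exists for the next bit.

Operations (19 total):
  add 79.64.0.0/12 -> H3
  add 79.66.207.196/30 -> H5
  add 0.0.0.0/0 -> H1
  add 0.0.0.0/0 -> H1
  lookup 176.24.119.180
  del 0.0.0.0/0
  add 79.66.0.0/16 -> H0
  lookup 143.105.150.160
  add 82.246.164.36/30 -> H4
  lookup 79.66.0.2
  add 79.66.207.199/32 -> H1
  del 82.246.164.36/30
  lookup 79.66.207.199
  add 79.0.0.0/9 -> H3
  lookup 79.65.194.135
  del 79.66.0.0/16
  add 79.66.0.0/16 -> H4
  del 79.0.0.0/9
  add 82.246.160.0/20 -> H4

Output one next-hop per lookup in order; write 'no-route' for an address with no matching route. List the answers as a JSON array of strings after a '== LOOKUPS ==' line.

Trace:
  + 79.64.0.0/12 (H3) depth=12
  + 79.66.207.196/30 (H5) depth=30
  + 0.0.0.0/0 (H1) depth=0
  + 0.0.0.0/0 (H1) depth=0
  lookup 176.24.119.180: bits ε walk d0:H1 -> H1
  del 0.0.0.0/0 (clear depth 0)
  + 79.66.0.0/16 (H0) depth=16
  lookup 143.105.150.160: bits ε walk d0:- -> no-route
  + 82.246.164.36/30 (H4) depth=30
  lookup 79.66.0.2: bits 0100111101000010 walk d0:-→d1:-→d2:-→d3:-→d4:-→d5:-→d6:-→d7:-→d8:-→d9:-→d10:-→d11:-→d12:H3→d13:-→d14:-→d15:-→d16:H0 -> H0
  + 79.66.207.199/32 (H1) depth=32
  del 82.246.164.36/30 (clear depth 30)
  lookup 79.66.207.199: bits 01001111010000101100111111000111 walk d0:-→d1:-→d2:-→d3:-→d4:-→d5:-→d6:-→d7:-→d8:-→d9:-→d10:-→d11:-→d12:H3→d13:-→d14:-→d15:-→d16:H0→d17:-→d18:-→d19:-→d20:-→d21:-→d22:-→d23:-→d24:-→d25:-→d26:-→d27:-→d28:-→d29:-→d30:H5→d31:-→d32:H1 -> H1
  + 79.0.0.0/9 (H3) depth=9
  lookup 79.65.194.135: bits 01001111010000 walk d0:-→d1:-→d2:-→d3:-→d4:-→d5:-→d6:-→d7:-→d8:-→d9:H3→d10:-→d11:-→d12:H3→d13:-→d14:- -> H3
  del 79.66.0.0/16 (clear depth 16)
  + 79.66.0.0/16 (H4) depth=16
  del 79.0.0.0/9 (clear depth 9)
  + 82.246.160.0/20 (H4) depth=20

== LOOKUPS ==
["H1","no-route","H0","H1","H3"]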